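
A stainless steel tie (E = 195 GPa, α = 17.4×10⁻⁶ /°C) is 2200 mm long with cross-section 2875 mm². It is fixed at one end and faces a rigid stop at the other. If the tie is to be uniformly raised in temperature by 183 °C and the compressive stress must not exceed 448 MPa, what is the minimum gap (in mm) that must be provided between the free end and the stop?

g ≈ 1.95 mm

With no wall the tie would lengthen by αΔT L = 17.4×10⁻⁶ × 183 × 2200 = 7.005 mm.
A stress of 448 MPa corresponds to the wall pushing the tie back by σL/E = 448×2200/(195×10³) = 5.054 mm.
The gap must absorb the remainder: g_min = 7.005 − 5.054 = 1.951 mm.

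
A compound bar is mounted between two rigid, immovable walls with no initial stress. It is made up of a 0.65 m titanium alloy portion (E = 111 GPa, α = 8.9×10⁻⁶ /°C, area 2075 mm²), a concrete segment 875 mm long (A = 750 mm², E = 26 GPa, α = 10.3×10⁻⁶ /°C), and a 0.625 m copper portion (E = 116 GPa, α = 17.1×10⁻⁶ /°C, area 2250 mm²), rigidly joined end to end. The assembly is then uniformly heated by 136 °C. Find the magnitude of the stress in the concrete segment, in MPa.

If the supports were absent, the total length change would be Σ αᵢΔT Lᵢ = 8.9×10⁻⁶×136×650 + 10.3×10⁻⁶×136×875 + 17.1×10⁻⁶×136×625 = 3.466 mm.
The walls prevent any net length change, so an axial force P (same in every segment) develops. Compatibility: P · Σ Lᵢ/(AᵢEᵢ) = δ_free.
Σ Lᵢ/(AᵢEᵢ) = 650/(2075×111×10³) + 875/(750×26×10³) + 625/(2250×116×10³) = 5.009×10⁻⁵ mm/N.
Hence P = δ_free / Σ(L/AE) = 3.466/5.009×10⁻⁵ = 69.2 kN (compressive).
σ_{concrete} = P / A = 69200 / 750 = 92.26 MPa.

σ ≈ 92.3 MPa (compressive)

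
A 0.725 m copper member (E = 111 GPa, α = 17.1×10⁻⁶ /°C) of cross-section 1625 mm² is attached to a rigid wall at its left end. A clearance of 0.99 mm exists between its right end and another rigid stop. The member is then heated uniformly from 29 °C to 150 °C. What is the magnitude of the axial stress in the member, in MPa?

If the wall were absent the member would grow by αΔT L = 17.1×10⁻⁶ × 121 × 725 = 1.5 mm.
The gap closes (δ_free > 0.99 mm) and the wall then resists a further 1.5 − 0.99 = 0.5101 mm of expansion.
That suppressed elongation corresponds to σ = E·Δ/L = 111×10³ × 0.5101/725 = 78.1 MPa.

σ ≈ 78.1 MPa (compressive)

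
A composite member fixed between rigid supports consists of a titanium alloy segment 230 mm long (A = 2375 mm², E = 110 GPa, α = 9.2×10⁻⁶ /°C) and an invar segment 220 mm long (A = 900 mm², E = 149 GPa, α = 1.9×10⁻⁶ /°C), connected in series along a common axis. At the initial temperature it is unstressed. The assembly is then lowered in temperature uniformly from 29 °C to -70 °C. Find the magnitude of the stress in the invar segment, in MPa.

σ ≈ 111 MPa (tensile)

If the supports were absent, the total length change would be Σ αᵢΔT Lᵢ = 9.2×10⁻⁶×99×230 + 1.9×10⁻⁶×99×220 = 0.2509 mm.
The rigid supports impose zero overall length change; the single axial force P common to all segments must satisfy P Σ Lᵢ/(AᵢEᵢ) = δ_free.
The series flexibility is Σ Lᵢ/(AᵢEᵢ) = 230/(2375×110×10³) + 220/(900×149×10³) = 2.521×10⁻⁶ mm/N.
Hence P = δ_free / Σ(L/AE) = 0.2509/2.521×10⁻⁶ = 99.51 kN (tensile).
σ_{invar} = P / A = 99510 / 900 = 110.6 MPa.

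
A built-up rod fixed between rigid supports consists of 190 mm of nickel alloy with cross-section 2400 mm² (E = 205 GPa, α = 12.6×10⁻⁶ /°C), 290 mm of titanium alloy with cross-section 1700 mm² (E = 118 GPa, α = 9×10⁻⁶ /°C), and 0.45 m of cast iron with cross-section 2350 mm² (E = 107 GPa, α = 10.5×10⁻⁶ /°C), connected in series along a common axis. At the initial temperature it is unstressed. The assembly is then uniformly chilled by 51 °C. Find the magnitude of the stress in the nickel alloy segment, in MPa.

σ ≈ 57.1 MPa (tensile)

With the walls removed the bar would change length by δ_free = Σ αᵢΔT Lᵢ = 12.6×10⁻⁶×51×190 + 9×10⁻⁶×51×290 + 10.5×10⁻⁶×51×450 = 0.4962 mm.
The walls prevent any net length change, so an axial force P (same in every segment) develops. Compatibility: P · Σ Lᵢ/(AᵢEᵢ) = δ_free.
The series flexibility is Σ Lᵢ/(AᵢEᵢ) = 190/(2400×205×10³) + 290/(1700×118×10³) + 450/(2350×107×10³) = 3.621×10⁻⁶ mm/N.
P = 0.4962 / 3.621×10⁻⁶ = 137000 N = 137 kN, tensile.
σ_{nickel alloy} = P / A = 137000 / 2400 = 57.09 MPa.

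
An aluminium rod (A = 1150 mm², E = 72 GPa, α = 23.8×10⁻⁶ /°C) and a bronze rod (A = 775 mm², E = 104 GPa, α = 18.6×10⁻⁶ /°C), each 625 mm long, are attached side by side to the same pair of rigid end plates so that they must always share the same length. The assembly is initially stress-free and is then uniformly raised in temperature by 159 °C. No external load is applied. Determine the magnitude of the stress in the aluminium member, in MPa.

The aluminium has the larger α, so on heating it would change length more than the bronze if both were free. The rigid plates force a common final length, so the aluminium is put into compression and the bronze into tension, with equal and opposite forces P (no external load).
Equating the net (thermal + elastic) strains gives |α₁ − α₂|·ΔT = P·[1/(A₁E₁) + 1/(A₂E₂)].
|α₁ − α₂|·ΔT = 5.2×10⁻⁶ × 159 = 0.0008268.
1/(A₁E₁) + 1/(A₂E₂) = 1/(1150×72×10³) + 1/(775×104×10³) = 2.448×10⁻⁸ N⁻¹.
P = 0.0008268 / 2.448×10⁻⁸ = 33770 N = 33.77 kN.
σ_{aluminium} = P/A₁ = 33770/1150 = 29.36 MPa, compressive.

σ ≈ 29.4 MPa (compressive)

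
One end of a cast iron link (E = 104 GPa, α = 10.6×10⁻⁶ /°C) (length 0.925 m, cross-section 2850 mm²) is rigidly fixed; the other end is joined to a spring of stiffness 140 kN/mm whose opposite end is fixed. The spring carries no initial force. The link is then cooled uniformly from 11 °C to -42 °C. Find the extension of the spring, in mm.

The unrestrained thermal change is αΔT L = 10.6×10⁻⁶ × 53 × 925 = 0.5197 mm.
Let P be the tensile force in the spring. The link extends elastically by PL/(AE) and the spring stretches by P/k; together these equal δ_free.
P [ L/(AE) + 1/k ] = δ_free → P [ 925/(2850×104×10³) + 1/(140×10³) ] = 0.5197.
P = 0.5197 / 1.026×10⁻⁵ = 50630 N.
Spring extension = P/k = 50630/(140×10³) = 0.3617 mm.

δ ≈ 0.362 mm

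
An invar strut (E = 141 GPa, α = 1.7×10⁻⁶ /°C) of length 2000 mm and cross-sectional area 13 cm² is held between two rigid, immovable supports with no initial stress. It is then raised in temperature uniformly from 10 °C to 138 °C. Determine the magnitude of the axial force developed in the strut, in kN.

The ends cannot move, so σ = EαΔT = 141×10³ × 1.7×10⁻⁶ × 128 = 30.68 MPa.
Axial force P = σA = 30.68 × 1300 = 39890 N = 39.89 kN, compressive.

P ≈ 39.9 kN (compressive)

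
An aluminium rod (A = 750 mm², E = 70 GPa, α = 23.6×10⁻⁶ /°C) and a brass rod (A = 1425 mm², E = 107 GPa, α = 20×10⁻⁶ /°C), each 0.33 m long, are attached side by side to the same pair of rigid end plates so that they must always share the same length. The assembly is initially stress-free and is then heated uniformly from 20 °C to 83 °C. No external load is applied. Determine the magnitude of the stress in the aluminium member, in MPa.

σ ≈ 11.8 MPa (compressive)

Both members must finish at the same length. With the larger α, the aluminium tends to over-expand; the plates restrain it, putting the aluminium in compression and the brass in tension. With no external load the two internal forces are equal and opposite, magnitude P.
Compatibility of the two members (thermal + elastic change equal): (α₁ − α₂)ΔT = P·[1/(A₁E₁) + 1/(A₂E₂)].
|α₁ − α₂|·ΔT = 3.6×10⁻⁶ × 63 = 0.0002268.
1/(A₁E₁) + 1/(A₂E₂) = 1/(750×70×10³) + 1/(1425×107×10³) = 2.561×10⁻⁸ N⁻¹.
So P = 0.0002268 / 2.561×10⁻⁸ = 8.857 kN.
σ_{aluminium} = P/A₁ = 8857/750 = 11.81 MPa, compressive.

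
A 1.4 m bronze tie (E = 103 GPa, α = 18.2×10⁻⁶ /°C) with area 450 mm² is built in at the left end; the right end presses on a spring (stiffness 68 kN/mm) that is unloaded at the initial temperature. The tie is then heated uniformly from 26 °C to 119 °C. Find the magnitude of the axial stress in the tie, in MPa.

σ ≈ 117 MPa (compressive)

If the spring were absent the tie would lengthen by αΔT L = 18.2×10⁻⁶ × 93 × 1400 = 2.37 mm.
With a force P in the spring, the elastic change of the tie is PL/(AE) and that of the spring is P/k; compatibility requires their sum to equal δ_free.
P [ L/(AE) + 1/k ] = δ_free → P [ 1400/(450×103×10³) + 1/(68×10³) ] = 2.37.
P = 2.37 / 4.491×10⁻⁵ = 52760 N.
σ = P/A = 52760/450 = 117.3 MPa.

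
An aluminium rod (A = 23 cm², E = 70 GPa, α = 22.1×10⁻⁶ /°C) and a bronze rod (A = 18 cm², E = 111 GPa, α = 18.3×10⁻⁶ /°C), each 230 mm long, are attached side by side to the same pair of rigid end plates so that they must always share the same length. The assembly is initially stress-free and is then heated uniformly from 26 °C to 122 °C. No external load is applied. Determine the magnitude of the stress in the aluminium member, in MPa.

σ ≈ 14.1 MPa (compressive)

The aluminium has the larger α, so on heating it would change length more than the bronze if both were free. The rigid plates force a common final length, so the aluminium is put into compression and the bronze into tension, with equal and opposite forces P (no external load).
Setting the final lengths equal and cancelling L: (α₁ − α₂)ΔT = P/(A₁E₁) + P/(A₂E₂).
|α₁ − α₂|·ΔT = 3.8×10⁻⁶ × 96 = 0.0003648.
1/(A₁E₁) + 1/(A₂E₂) = 1/(2300×70×10³) + 1/(1800×111×10³) = 1.122×10⁻⁸ N⁻¹.
P = 0.0003648 / 1.122×10⁻⁸ = 32520 N = 32.52 kN.
σ_{aluminium} = P/A₁ = 32520/2300 = 14.14 MPa, compressive.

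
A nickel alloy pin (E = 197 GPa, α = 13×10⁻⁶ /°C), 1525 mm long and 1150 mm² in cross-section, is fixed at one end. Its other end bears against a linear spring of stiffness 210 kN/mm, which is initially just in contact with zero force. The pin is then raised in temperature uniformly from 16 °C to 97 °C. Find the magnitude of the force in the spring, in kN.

P ≈ 140 kN

If the spring were absent the pin would lengthen by αΔT L = 13×10⁻⁶ × 81 × 1525 = 1.606 mm.
Let P be the compressive force at the spring. The pin shortens elastically by PL/(AE) and the spring compresses by P/k; together these equal δ_free.
So P = δ_free / [L/(AE) + 1/k] = 1.606 / [ 1525/(1150×197×10³) + 1/(210×10³) ].
P = 1.606 / 1.149×10⁻⁵ = 139700 N.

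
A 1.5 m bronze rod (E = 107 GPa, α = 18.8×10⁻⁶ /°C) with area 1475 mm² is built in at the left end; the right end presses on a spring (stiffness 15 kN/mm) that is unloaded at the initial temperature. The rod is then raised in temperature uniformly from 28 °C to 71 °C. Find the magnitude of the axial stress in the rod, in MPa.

σ ≈ 10.8 MPa (compressive)

Free thermal expansion: δ_free = αΔT L = 18.8×10⁻⁶ × 43 × 1500 = 1.213 mm.
Let P be the compressive force at the spring. The rod shortens elastically by PL/(AE) and the spring compresses by P/k; together these equal δ_free.
So P = δ_free / [L/(AE) + 1/k] = 1.213 / [ 1500/(1475×107×10³) + 1/(15×10³) ].
P = 1.213 / 7.617×10⁻⁵ = 15920 N.
σ = P/A = 15920/1475 = 10.79 MPa.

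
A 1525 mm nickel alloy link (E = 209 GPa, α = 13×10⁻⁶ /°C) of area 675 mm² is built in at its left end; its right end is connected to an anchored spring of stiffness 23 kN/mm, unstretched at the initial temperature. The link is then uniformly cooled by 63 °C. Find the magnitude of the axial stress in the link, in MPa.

σ ≈ 34.1 MPa (tensile)

If the spring were absent the link would shorten by αΔT L = 13×10⁻⁶ × 63 × 1525 = 1.249 mm.
With a force P in the spring, the elastic change of the link is PL/(AE) and that of the spring is P/k; compatibility requires their sum to equal δ_free.
P [ L/(AE) + 1/k ] = δ_free → P [ 1525/(675×209×10³) + 1/(23×10³) ] = 1.249.
P = 1.249 / 5.429×10⁻⁵ = 23010 N.
σ = P/A = 23010/675 = 34.08 MPa.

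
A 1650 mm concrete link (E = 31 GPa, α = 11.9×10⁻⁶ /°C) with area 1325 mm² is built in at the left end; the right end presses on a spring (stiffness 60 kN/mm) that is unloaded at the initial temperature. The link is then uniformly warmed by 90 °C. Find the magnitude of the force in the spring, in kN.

P ≈ 31.1 kN

The unrestrained thermal change is αΔT L = 11.9×10⁻⁶ × 90 × 1650 = 1.767 mm.
Let P be the compressive force at the spring. The link shortens elastically by PL/(AE) and the spring compresses by P/k; together these equal δ_free.
So P = δ_free / [L/(AE) + 1/k] = 1.767 / [ 1650/(1325×31×10³) + 1/(60×10³) ].
P = 1.767 / 5.684×10⁻⁵ = 31090 N.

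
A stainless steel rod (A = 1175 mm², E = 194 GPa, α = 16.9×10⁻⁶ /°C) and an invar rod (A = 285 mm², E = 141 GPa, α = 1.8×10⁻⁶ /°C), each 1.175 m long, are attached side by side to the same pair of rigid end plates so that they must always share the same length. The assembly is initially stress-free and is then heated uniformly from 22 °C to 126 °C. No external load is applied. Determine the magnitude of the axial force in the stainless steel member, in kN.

P ≈ 53.6 kN (compressive in the stainless steel)

The stainless steel has the larger α, so on heating it would change length more than the invar if both were free. The rigid plates force a common final length, so the stainless steel is put into compression and the invar into tension, with equal and opposite forces P (no external load).
Equating the net (thermal + elastic) strains gives |α₁ − α₂|·ΔT = P·[1/(A₁E₁) + 1/(A₂E₂)].
|α₁ − α₂|·ΔT = 15.1×10⁻⁶ × 104 = 0.00157.
1/(A₁E₁) + 1/(A₂E₂) = 1/(1175×194×10³) + 1/(285×141×10³) = 2.927×10⁻⁸ N⁻¹.
P = 0.00157 / 2.927×10⁻⁸ = 53650 N = 53.65 kN.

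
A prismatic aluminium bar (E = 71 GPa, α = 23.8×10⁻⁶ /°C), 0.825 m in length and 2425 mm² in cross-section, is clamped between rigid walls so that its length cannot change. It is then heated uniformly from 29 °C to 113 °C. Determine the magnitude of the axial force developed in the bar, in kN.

P ≈ 344 kN (compressive)

With zero net strain, σ = E·αΔT = 71 GPa × 23.8×10⁻⁶ × 84 = 141.9 MPa.
Axial force P = σA = 141.9 × 2425 = 344200 N = 344.2 kN, compressive.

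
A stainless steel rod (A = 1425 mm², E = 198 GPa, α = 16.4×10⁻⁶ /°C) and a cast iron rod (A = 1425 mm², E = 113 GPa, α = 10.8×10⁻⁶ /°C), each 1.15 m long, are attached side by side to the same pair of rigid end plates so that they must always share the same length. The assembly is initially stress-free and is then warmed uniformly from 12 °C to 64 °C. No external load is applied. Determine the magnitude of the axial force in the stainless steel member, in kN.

Both members must finish at the same length. With the larger α, the stainless steel tends to over-expand; the plates restrain it, putting the stainless steel in compression and the cast iron in tension. With no external load the two internal forces are equal and opposite, magnitude P.
Setting the final lengths equal and cancelling L: (α₁ − α₂)ΔT = P/(A₁E₁) + P/(A₂E₂).
|α₁ − α₂|·ΔT = 5.6×10⁻⁶ × 52 = 0.0002912.
1/(A₁E₁) + 1/(A₂E₂) = 1/(1425×198×10³) + 1/(1425×113×10³) = 9.754×10⁻⁹ N⁻¹.
P = 0.0002912 / 9.754×10⁻⁹ = 29850 N = 29.85 kN.

P ≈ 29.9 kN (compressive in the stainless steel)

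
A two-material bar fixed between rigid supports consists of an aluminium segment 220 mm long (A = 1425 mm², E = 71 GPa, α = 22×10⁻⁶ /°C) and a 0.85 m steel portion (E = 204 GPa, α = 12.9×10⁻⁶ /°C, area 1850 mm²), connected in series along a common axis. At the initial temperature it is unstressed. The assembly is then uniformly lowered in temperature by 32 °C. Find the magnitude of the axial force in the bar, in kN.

If the supports were absent, the total length change would be Σ αᵢΔT Lᵢ = 22×10⁻⁶×32×220 + 12.9×10⁻⁶×32×850 = 0.5058 mm.
The rigid supports impose zero overall length change; the single axial force P common to all segments must satisfy P Σ Lᵢ/(AᵢEᵢ) = δ_free.
The series flexibility is Σ Lᵢ/(AᵢEᵢ) = 220/(1425×71×10³) + 850/(1850×204×10³) = 4.427×10⁻⁶ mm/N.
Hence P = δ_free / Σ(L/AE) = 0.5058/4.427×10⁻⁶ = 114.3 kN (tensile).

P ≈ 114 kN (tensile)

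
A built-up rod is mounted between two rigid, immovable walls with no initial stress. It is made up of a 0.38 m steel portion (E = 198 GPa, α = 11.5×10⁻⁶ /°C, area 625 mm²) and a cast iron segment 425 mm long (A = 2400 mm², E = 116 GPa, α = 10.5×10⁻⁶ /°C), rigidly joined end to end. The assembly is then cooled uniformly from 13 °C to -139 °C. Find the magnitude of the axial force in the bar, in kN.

If the supports were absent, the total length change would be Σ αᵢΔT Lᵢ = 11.5×10⁻⁶×152×380 + 10.5×10⁻⁶×152×425 = 1.343 mm.
The rigid supports impose zero overall length change; the single axial force P common to all segments must satisfy P Σ Lᵢ/(AᵢEᵢ) = δ_free.
The series flexibility is Σ Lᵢ/(AᵢEᵢ) = 380/(625×198×10³) + 425/(2400×116×10³) = 4.597×10⁻⁶ mm/N.
P = 1.343 / 4.597×10⁻⁶ = 292000 N = 292 kN, tensile.

P ≈ 292 kN (tensile)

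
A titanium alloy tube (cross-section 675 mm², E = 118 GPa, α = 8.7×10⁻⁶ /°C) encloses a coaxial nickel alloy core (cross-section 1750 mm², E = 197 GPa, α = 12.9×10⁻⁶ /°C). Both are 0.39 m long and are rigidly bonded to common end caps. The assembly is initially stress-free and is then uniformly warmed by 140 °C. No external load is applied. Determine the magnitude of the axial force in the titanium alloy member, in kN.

P ≈ 38 kN (tensile in the titanium alloy)

The nickel alloy has the larger α, so on heating it would change length more than the titanium alloy if both were free. The rigid plates force a common final length, so the nickel alloy is put into compression and the titanium alloy into tension, with equal and opposite forces P (no external load).
Compatibility of the two members (thermal + elastic change equal): (α₁ − α₂)ΔT = P·[1/(A₁E₁) + 1/(A₂E₂)].
|α₁ − α₂|·ΔT = 4.2×10⁻⁶ × 140 = 0.000588.
1/(A₁E₁) + 1/(A₂E₂) = 1/(675×118×10³) + 1/(1750×197×10³) = 1.546×10⁻⁸ N⁻¹.
So P = 0.000588 / 1.546×10⁻⁸ = 38.04 kN.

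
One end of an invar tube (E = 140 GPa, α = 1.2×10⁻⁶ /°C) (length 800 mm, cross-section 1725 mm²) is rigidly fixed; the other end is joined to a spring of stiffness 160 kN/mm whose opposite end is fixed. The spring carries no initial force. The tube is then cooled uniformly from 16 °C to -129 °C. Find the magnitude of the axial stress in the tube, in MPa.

The unrestrained thermal change is αΔT L = 1.2×10⁻⁶ × 145 × 800 = 0.1392 mm.
Let P be the tensile force in the spring. The tube extends elastically by PL/(AE) and the spring stretches by P/k; together these equal δ_free.
P [ L/(AE) + 1/k ] = δ_free → P [ 800/(1725×140×10³) + 1/(160×10³) ] = 0.1392.
P = 0.1392 / 9.563×10⁻⁶ = 14560 N.
σ = P/A = 14560/1725 = 8.439 MPa.

σ ≈ 8.44 MPa (tensile)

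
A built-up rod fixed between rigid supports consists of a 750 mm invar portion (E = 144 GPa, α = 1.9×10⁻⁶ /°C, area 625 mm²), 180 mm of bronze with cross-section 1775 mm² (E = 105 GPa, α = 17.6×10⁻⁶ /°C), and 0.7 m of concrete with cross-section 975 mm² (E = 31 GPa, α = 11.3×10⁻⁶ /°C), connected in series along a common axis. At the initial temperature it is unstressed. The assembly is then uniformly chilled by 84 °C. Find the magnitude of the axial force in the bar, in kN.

P ≈ 32.4 kN (tensile)

With the walls removed the bar would change length by δ_free = Σ αᵢΔT Lᵢ = 1.9×10⁻⁶×84×750 + 17.6×10⁻⁶×84×180 + 11.3×10⁻⁶×84×700 = 1.05 mm.
The rigid supports impose zero overall length change; the single axial force P common to all segments must satisfy P Σ Lᵢ/(AᵢEᵢ) = δ_free.
The series flexibility is Σ Lᵢ/(AᵢEᵢ) = 750/(625×144×10³) + 180/(1775×105×10³) + 700/(975×31×10³) = 3.246×10⁻⁵ mm/N.
P = 1.05 / 3.246×10⁻⁵ = 32360 N = 32.36 kN, tensile.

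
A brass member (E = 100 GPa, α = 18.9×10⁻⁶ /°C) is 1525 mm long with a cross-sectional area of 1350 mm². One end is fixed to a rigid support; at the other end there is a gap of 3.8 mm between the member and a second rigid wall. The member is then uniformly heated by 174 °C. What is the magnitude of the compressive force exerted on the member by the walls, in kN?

Free thermal elongation = αΔT L = 18.9×10⁻⁶ × 174 × 1525 = 5.015 mm.
The gap closes (δ_free > 3.8 mm) and the wall then resists a further 5.015 − 3.8 = 1.215 mm of expansion.
That suppressed elongation corresponds to σ = E·Δ/L = 100×10³ × 1.215/1525 = 79.68 MPa.
Force on the wall = σA = 79.68 × 1350 mm² = 107.6 kN.

P ≈ 108 kN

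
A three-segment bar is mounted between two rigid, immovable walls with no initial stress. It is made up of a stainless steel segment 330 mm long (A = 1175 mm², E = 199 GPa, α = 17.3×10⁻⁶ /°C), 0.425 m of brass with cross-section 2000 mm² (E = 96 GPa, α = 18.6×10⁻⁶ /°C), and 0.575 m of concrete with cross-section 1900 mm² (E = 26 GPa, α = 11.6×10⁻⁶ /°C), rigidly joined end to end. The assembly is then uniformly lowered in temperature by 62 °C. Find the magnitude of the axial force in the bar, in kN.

Free thermal contraction of the whole bar: Σ αᵢΔT Lᵢ = 17.3×10⁻⁶×62×330 + 18.6×10⁻⁶×62×425 + 11.6×10⁻⁶×62×575 = 1.258 mm.
Since the ends are fixed, an axial force P builds up, equal in every segment, with P · Σ Lᵢ/(AᵢEᵢ) = δ_free.
The series flexibility is Σ Lᵢ/(AᵢEᵢ) = 330/(1175×199×10³) + 425/(2000×96×10³) + 575/(1900×26×10³) = 1.526×10⁻⁵ mm/N.
P = 1.258 / 1.526×10⁻⁵ = 82390 N = 82.39 kN, tensile.

P ≈ 82.4 kN (tensile)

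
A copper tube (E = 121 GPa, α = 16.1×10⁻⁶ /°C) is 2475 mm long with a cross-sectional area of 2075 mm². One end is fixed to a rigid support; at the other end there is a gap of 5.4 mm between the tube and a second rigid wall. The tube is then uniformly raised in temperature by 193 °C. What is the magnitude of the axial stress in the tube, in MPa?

Free thermal elongation = αΔT L = 16.1×10⁻⁶ × 193 × 2475 = 7.691 mm.
This exceeds the 5.4 mm gap, so the wall pushes back. The portion of expansion that must be recovered elastically is δ_free − gap = 7.691 − 5.4 = 2.291 mm.
That suppressed elongation corresponds to σ = E·Δ/L = 121×10³ × 2.291/2475 = 112 MPa.

σ ≈ 112 MPa (compressive)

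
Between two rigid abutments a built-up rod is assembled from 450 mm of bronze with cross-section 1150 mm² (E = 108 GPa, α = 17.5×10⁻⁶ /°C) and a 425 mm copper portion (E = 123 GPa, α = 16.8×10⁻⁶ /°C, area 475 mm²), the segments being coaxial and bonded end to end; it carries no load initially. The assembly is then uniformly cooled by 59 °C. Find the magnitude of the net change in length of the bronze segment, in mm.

|ΔL| ≈ 0.17 mm

Free thermal contraction of the whole bar: Σ αᵢΔT Lᵢ = 17.5×10⁻⁶×59×450 + 16.8×10⁻⁶×59×425 = 0.8859 mm.
The walls prevent any net length change, so an axial force P (same in every segment) develops. Compatibility: P · Σ Lᵢ/(AᵢEᵢ) = δ_free.
Σ Lᵢ/(AᵢEᵢ) = 450/(1150×108×10³) + 425/(475×123×10³) = 1.09×10⁻⁵ mm/N.
P = 0.8859 / 1.09×10⁻⁵ = 81290 N = 81.29 kN, tensile.
For the bronze segment, free thermal change = 17.5×10⁻⁶×59×450 = 0.4646 mm and elastic change from P = 81290×450/(1150×108×10³) = 0.2945 mm; these oppose, so the net change is 0.17 mm (segment shortens).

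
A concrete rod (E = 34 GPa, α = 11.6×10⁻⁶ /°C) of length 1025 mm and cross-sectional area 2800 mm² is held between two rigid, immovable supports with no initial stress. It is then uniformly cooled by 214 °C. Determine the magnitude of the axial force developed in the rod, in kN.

P ≈ 236 kN (tensile)

Full restraint means ε = 0, so the stress is σ = EαΔT = 34×10³ × 11.6×10⁻⁶ × 214 = 84.4 MPa.
Axial force P = σA = 84.4 × 2800 = 236300 N = 236.3 kN, tensile.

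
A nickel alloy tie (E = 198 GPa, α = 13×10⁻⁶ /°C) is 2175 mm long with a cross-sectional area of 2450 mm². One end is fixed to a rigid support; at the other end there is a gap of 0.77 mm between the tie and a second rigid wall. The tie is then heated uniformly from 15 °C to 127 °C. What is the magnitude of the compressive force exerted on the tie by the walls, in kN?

Free thermal elongation = αΔT L = 13×10⁻⁶ × 112 × 2175 = 3.167 mm.
After closing the 0.77 mm clearance, 3.167 − 0.77 = 2.397 mm of expansion remains to be suppressed by the wall.
So σ = E(δ_free − g)/L = 198×10³ × 2.397/2175 = 218.2 MPa.
Force on the wall = σA = 218.2 × 2450 mm² = 534.6 kN.

P ≈ 535 kN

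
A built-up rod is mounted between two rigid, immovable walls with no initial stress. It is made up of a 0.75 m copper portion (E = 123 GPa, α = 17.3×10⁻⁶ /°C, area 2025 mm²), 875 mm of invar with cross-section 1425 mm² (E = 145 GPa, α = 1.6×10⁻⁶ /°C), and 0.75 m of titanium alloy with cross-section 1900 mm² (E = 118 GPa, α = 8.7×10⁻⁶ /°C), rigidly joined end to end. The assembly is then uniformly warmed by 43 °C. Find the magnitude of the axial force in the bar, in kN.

With the walls removed the bar would change length by δ_free = Σ αᵢΔT Lᵢ = 17.3×10⁻⁶×43×750 + 1.6×10⁻⁶×43×875 + 8.7×10⁻⁶×43×750 = 0.8987 mm.
Since the ends are fixed, an axial force P builds up, equal in every segment, with P · Σ Lᵢ/(AᵢEᵢ) = δ_free.
The series flexibility is Σ Lᵢ/(AᵢEᵢ) = 750/(2025×123×10³) + 875/(1425×145×10³) + 750/(1900×118×10³) = 1.059×10⁻⁵ mm/N.
P = 0.8987 / 1.059×10⁻⁵ = 84850 N = 84.85 kN, compressive.

P ≈ 84.9 kN (compressive)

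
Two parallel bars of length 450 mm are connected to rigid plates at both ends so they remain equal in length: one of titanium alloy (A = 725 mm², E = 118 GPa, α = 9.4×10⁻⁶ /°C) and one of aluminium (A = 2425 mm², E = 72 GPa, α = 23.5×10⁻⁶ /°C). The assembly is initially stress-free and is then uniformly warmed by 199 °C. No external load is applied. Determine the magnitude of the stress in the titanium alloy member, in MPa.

σ ≈ 222 MPa (tensile)

Both members must finish at the same length. With the larger α, the aluminium tends to over-expand; the plates restrain it, putting the aluminium in compression and the titanium alloy in tension. With no external load the two internal forces are equal and opposite, magnitude P.
Setting the final lengths equal and cancelling L: (α₁ − α₂)ΔT = P/(A₁E₁) + P/(A₂E₂).
|α₁ − α₂|·ΔT = 14.1×10⁻⁶ × 199 = 0.002806.
1/(A₁E₁) + 1/(A₂E₂) = 1/(725×118×10³) + 1/(2425×72×10³) = 1.742×10⁻⁸ N⁻¹.
P = 0.002806 / 1.742×10⁻⁸ = 161100 N = 161.1 kN.
σ_{titanium alloy} = P/A₁ = 161100/725 = 222.2 MPa, tensile.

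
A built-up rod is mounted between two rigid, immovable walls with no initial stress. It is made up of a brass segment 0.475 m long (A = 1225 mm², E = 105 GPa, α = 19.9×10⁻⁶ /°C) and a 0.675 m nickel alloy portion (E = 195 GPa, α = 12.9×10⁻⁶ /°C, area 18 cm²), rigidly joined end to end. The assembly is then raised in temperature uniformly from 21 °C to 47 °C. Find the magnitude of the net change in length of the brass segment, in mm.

If the supports were absent, the total length change would be Σ αᵢΔT Lᵢ = 19.9×10⁻⁶×26×475 + 12.9×10⁻⁶×26×675 = 0.4722 mm.
The walls prevent any net length change, so an axial force P (same in every segment) develops. Compatibility: P · Σ Lᵢ/(AᵢEᵢ) = δ_free.
Σ Lᵢ/(AᵢEᵢ) = 475/(1225×105×10³) + 675/(1800×195×10³) = 5.616×10⁻⁶ mm/N.
Hence P = δ_free / Σ(L/AE) = 0.4722/5.616×10⁻⁶ = 84.07 kN (compressive).
For the brass segment, free thermal change = 19.9×10⁻⁶×26×475 = 0.2458 mm and elastic change from P = 84070×475/(1225×105×10³) = 0.3105 mm; these oppose, so the net change is 0.0647 mm (segment shortens).

|ΔL| ≈ 0.0647 mm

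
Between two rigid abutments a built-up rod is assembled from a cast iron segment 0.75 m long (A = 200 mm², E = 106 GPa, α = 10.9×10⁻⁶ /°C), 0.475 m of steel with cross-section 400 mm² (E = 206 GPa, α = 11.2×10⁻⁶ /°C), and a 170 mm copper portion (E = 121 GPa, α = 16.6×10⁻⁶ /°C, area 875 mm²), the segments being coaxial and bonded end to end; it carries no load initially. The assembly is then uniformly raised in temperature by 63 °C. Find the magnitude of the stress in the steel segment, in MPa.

σ ≈ 60.1 MPa (compressive)

With the walls removed the bar would change length by δ_free = Σ αᵢΔT Lᵢ = 10.9×10⁻⁶×63×750 + 11.2×10⁻⁶×63×475 + 16.6×10⁻⁶×63×170 = 1.028 mm.
Since the ends are fixed, an axial force P builds up, equal in every segment, with P · Σ Lᵢ/(AᵢEᵢ) = δ_free.
Σ Lᵢ/(AᵢEᵢ) = 750/(200×106×10³) + 475/(400×206×10³) + 170/(875×121×10³) = 4.275×10⁻⁵ mm/N.
P = 1.028 / 4.275×10⁻⁵ = 24050 N = 24.05 kN, compressive.
σ_{steel} = P / A = 24050 / 400 = 60.12 MPa.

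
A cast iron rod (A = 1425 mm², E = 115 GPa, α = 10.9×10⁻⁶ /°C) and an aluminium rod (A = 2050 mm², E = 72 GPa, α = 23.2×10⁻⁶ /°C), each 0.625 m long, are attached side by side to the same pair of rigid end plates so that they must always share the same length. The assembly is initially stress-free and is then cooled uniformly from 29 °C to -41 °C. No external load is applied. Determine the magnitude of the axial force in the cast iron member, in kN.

P ≈ 66.9 kN (compressive in the cast iron)

Both members must finish at the same length. With the larger α, the aluminium tends to over-contract; the plates restrain it, putting the aluminium in tension and the cast iron in compression. With no external load the two internal forces are equal and opposite, magnitude P.
Compatibility of the two members (thermal + elastic change equal): (α₁ − α₂)ΔT = P·[1/(A₁E₁) + 1/(A₂E₂)].
|α₁ − α₂|·ΔT = 12.3×10⁻⁶ × 70 = 0.000861.
1/(A₁E₁) + 1/(A₂E₂) = 1/(1425×115×10³) + 1/(2050×72×10³) = 1.288×10⁻⁸ N⁻¹.
P = 0.000861 / 1.288×10⁻⁸ = 66860 N = 66.86 kN.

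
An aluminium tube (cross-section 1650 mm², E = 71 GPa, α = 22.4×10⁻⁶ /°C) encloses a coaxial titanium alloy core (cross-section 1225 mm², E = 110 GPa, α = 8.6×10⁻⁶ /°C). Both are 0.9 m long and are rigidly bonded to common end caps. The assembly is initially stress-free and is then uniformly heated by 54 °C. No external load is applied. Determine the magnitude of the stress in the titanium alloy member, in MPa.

Both members must finish at the same length. With the larger α, the aluminium tends to over-expand; the plates restrain it, putting the aluminium in compression and the titanium alloy in tension. With no external load the two internal forces are equal and opposite, magnitude P.
Compatibility of the two members (thermal + elastic change equal): (α₁ − α₂)ΔT = P·[1/(A₁E₁) + 1/(A₂E₂)].
|α₁ − α₂|·ΔT = 13.8×10⁻⁶ × 54 = 0.0007452.
1/(A₁E₁) + 1/(A₂E₂) = 1/(1650×71×10³) + 1/(1225×110×10³) = 1.596×10⁻⁸ N⁻¹.
P = 0.0007452 / 1.596×10⁻⁸ = 46700 N = 46.7 kN.
σ_{titanium alloy} = P/A₂ = 46700/1225 = 38.12 MPa, tensile.

σ ≈ 38.1 MPa (tensile)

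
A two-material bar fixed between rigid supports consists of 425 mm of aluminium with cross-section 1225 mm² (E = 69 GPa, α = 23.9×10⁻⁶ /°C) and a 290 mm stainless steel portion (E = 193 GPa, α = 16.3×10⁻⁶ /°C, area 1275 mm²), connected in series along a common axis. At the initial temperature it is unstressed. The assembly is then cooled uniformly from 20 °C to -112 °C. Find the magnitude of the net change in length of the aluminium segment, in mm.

|ΔL| ≈ 0.251 mm

If the supports were absent, the total length change would be Σ αᵢΔT Lᵢ = 23.9×10⁻⁶×132×425 + 16.3×10⁻⁶×132×290 = 1.965 mm.
Since the ends are fixed, an axial force P builds up, equal in every segment, with P · Σ Lᵢ/(AᵢEᵢ) = δ_free.
The series flexibility is Σ Lᵢ/(AᵢEᵢ) = 425/(1225×69×10³) + 290/(1275×193×10³) = 6.207×10⁻⁶ mm/N.
P = 1.965 / 6.207×10⁻⁶ = 316600 N = 316.6 kN, tensile.
For the aluminium segment, free thermal change = 23.9×10⁻⁶×132×425 = 1.341 mm and elastic change from P = 316600×425/(1225×69×10³) = 1.592 mm; these oppose, so the net change is 0.251 mm (segment lengthens).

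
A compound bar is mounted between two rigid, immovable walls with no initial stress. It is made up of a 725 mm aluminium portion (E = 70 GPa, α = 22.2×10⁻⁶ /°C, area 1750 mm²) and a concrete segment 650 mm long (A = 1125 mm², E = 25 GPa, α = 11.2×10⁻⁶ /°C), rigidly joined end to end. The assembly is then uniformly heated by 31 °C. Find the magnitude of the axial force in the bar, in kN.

If the supports were absent, the total length change would be Σ αᵢΔT Lᵢ = 22.2×10⁻⁶×31×725 + 11.2×10⁻⁶×31×650 = 0.7246 mm.
Since the ends are fixed, an axial force P builds up, equal in every segment, with P · Σ Lᵢ/(AᵢEᵢ) = δ_free.
Σ Lᵢ/(AᵢEᵢ) = 725/(1750×70×10³) + 650/(1125×25×10³) = 2.903×10⁻⁵ mm/N.
So P = 0.7246 / 2.903×10⁻⁵ = 24.96 kN, compressive.

P ≈ 25 kN (compressive)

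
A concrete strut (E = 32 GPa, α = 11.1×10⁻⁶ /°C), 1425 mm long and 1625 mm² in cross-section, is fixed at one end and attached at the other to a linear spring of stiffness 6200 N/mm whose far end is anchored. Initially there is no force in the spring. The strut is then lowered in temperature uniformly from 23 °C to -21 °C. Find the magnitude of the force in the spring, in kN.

P ≈ 3.69 kN

If the spring were absent the strut would shorten by αΔT L = 11.1×10⁻⁶ × 44 × 1425 = 0.696 mm.
With a force P in the spring, the elastic change of the strut is PL/(AE) and that of the spring is P/k; compatibility requires their sum to equal δ_free.
P [ L/(AE) + 1/k ] = δ_free → P [ 1425/(1625×32×10³) + 1/(6200) ] = 0.696.
P = 0.696 / 0.0001887 = 3688 N.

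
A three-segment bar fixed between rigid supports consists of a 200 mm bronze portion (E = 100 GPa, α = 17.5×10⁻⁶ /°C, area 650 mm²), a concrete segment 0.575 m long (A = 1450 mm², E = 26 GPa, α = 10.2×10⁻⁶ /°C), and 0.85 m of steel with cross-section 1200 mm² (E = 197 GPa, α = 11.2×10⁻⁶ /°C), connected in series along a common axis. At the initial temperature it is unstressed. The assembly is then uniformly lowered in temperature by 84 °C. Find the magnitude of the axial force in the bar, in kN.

P ≈ 72.4 kN (tensile)

With the walls removed the bar would change length by δ_free = Σ αᵢΔT Lᵢ = 17.5×10⁻⁶×84×200 + 10.2×10⁻⁶×84×575 + 11.2×10⁻⁶×84×850 = 1.586 mm.
The rigid supports impose zero overall length change; the single axial force P common to all segments must satisfy P Σ Lᵢ/(AᵢEᵢ) = δ_free.
Σ Lᵢ/(AᵢEᵢ) = 200/(650×100×10³) + 575/(1450×26×10³) + 850/(1200×197×10³) = 2.192×10⁻⁵ mm/N.
P = 1.586 / 2.192×10⁻⁵ = 72350 N = 72.35 kN, tensile.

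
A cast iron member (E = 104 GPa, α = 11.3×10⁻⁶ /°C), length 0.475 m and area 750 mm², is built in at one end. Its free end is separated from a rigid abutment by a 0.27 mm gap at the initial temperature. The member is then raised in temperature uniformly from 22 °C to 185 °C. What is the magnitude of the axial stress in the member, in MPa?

σ ≈ 132 MPa (compressive)

Free thermal elongation = αΔT L = 11.3×10⁻⁶ × 163 × 475 = 0.8749 mm.
This exceeds the 0.27 mm gap, so the wall pushes back. The portion of expansion that must be recovered elastically is δ_free − gap = 0.8749 − 0.27 = 0.6049 mm.
That suppressed elongation corresponds to σ = E·Δ/L = 104×10³ × 0.6049/475 = 132.4 MPa.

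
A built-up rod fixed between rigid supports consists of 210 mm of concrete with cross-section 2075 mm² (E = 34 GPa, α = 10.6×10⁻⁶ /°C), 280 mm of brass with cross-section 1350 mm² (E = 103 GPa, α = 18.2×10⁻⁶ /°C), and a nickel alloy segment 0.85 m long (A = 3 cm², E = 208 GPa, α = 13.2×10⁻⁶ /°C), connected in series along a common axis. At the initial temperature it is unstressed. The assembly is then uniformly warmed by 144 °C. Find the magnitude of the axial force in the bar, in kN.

P ≈ 143 kN (compressive)

With the walls removed the bar would change length by δ_free = Σ αᵢΔT Lᵢ = 10.6×10⁻⁶×144×210 + 18.2×10⁻⁶×144×280 + 13.2×10⁻⁶×144×850 = 2.67 mm.
Since the ends are fixed, an axial force P builds up, equal in every segment, with P · Σ Lᵢ/(AᵢEᵢ) = δ_free.
Σ Lᵢ/(AᵢEᵢ) = 210/(2075×34×10³) + 280/(1350×103×10³) + 850/(300×208×10³) = 1.861×10⁻⁵ mm/N.
So P = 2.67 / 1.861×10⁻⁵ = 143.5 kN, compressive.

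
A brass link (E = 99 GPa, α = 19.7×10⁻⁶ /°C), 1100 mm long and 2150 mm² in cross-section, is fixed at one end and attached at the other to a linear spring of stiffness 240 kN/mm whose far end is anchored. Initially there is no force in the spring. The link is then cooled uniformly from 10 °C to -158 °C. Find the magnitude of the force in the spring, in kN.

The unrestrained thermal change is αΔT L = 19.7×10⁻⁶ × 168 × 1100 = 3.641 mm.
With a force P in the spring, the elastic change of the link is PL/(AE) and that of the spring is P/k; compatibility requires their sum to equal δ_free.
So P = δ_free / [L/(AE) + 1/k] = 3.641 / [ 1100/(2150×99×10³) + 1/(240×10³) ].
P = 3.641 / 9.335×10⁻⁶ = 390000 N.

P ≈ 390 kN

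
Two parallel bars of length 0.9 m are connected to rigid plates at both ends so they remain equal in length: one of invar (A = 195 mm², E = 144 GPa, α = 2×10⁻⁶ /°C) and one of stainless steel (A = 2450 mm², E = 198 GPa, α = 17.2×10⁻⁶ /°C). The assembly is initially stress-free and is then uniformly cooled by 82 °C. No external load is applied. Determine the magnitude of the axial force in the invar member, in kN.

Equilibrium of a rigid end plate with no external load gives equal and opposite internal forces ±P in the two members. Since α_{stainless steel} > α_{invar}, cooling drives the stainless steel into tension and the invar into compression.
Equating the net (thermal + elastic) strains gives |α₁ − α₂|·ΔT = P·[1/(A₁E₁) + 1/(A₂E₂)].
|α₁ − α₂|·ΔT = 15.2×10⁻⁶ × 82 = 0.001246.
1/(A₁E₁) + 1/(A₂E₂) = 1/(195×144×10³) + 1/(2450×198×10³) = 3.767×10⁻⁸ N⁻¹.
So P = 0.001246 / 3.767×10⁻⁸ = 33.08 kN.

P ≈ 33.1 kN (compressive in the invar)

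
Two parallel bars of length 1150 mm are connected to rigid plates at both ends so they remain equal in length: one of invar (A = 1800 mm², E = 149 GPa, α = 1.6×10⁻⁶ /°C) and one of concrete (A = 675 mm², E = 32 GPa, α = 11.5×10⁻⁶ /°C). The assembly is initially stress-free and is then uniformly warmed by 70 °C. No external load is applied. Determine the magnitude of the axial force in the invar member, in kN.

P ≈ 13.9 kN (tensile in the invar)

The concrete has the larger α, so on heating it would change length more than the invar if both were free. The rigid plates force a common final length, so the concrete is put into compression and the invar into tension, with equal and opposite forces P (no external load).
Equating the net (thermal + elastic) strains gives |α₁ − α₂|·ΔT = P·[1/(A₁E₁) + 1/(A₂E₂)].
|α₁ − α₂|·ΔT = 9.9×10⁻⁶ × 70 = 0.000693.
1/(A₁E₁) + 1/(A₂E₂) = 1/(1800×149×10³) + 1/(675×32×10³) = 5.002×10⁻⁸ N⁻¹.
So P = 0.000693 / 5.002×10⁻⁸ = 13.85 kN.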